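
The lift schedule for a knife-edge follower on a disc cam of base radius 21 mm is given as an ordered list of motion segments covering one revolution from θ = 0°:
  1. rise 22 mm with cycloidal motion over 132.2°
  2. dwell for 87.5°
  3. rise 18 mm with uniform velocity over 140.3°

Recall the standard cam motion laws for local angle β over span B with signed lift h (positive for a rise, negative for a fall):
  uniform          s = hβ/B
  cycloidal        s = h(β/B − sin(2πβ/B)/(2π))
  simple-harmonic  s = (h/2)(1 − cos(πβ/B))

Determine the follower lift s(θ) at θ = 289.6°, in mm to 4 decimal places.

seg 1 [0°–132.2°] cycloidal, h=22: full span → s += 22 → s = 22.0000
seg 2 [132.2°–219.7°] dwell: s stays 22.0000
seg 3 [219.7°–360°] uniform, h=18: θ=289.6° here. β=69.9, B=140.3. 18·69.9/140.3 = 8.9679 → s = 30.9679

30.9679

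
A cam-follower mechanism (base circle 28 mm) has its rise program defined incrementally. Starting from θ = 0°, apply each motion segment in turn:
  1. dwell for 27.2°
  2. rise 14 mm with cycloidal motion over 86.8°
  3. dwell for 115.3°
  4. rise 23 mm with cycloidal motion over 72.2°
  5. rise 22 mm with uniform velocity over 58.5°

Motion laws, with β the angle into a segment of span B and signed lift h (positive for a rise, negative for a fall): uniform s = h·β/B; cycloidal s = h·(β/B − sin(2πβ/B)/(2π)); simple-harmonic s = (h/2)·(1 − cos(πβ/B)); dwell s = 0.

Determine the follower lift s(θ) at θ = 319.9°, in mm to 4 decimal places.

seg 1 [0°–27.2°] dwell: s stays 0.0000
seg 2 [27.2°–114°] cycloidal, h=14: full span → s += 14 → s = 14.0000
seg 3 [114°–229.3°] dwell: s stays 14.0000
seg 4 [229.3°–301.5°] cycloidal, h=23: full span → s += 23 → s = 37.0000
seg 5 [301.5°–360°] uniform, h=22: θ=319.9° here. β=18.4, B=58.5. 22·18.4/58.5 = 6.9197 → s = 43.9197

43.9197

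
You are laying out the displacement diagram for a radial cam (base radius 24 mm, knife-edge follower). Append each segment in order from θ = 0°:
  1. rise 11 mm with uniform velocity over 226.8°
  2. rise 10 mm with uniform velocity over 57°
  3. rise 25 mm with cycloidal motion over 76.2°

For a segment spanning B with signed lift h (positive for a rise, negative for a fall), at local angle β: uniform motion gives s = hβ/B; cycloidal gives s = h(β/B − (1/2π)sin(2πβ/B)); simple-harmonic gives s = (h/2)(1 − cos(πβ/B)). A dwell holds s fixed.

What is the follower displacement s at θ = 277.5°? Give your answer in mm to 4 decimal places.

seg 1 [0°–226.8°] uniform, h=11: full span → s += 11 → s = 11.0000
seg 2 [226.8°–283.8°] uniform, h=10: θ=277.5° here. β=50.7, B=57. 10·50.7/57 = 8.8947 → s = 19.8947

19.8947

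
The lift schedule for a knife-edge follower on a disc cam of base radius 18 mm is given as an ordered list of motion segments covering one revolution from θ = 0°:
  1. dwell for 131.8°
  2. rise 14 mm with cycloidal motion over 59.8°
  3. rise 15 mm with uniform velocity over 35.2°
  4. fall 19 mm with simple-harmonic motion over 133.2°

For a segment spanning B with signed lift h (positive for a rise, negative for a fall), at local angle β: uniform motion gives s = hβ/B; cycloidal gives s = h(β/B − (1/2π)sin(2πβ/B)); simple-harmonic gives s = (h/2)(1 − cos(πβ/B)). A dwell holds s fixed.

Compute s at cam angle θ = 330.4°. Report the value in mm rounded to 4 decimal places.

seg 1 [0°–131.8°] dwell: s stays 0.0000
seg 2 [131.8°–191.6°] cycloidal, h=14: full span → s += 14 → s = 14.0000
seg 3 [191.6°–226.8°] uniform, h=15: full span → s += 15 → s = 29.0000
seg 4 [226.8°–360°] simple-harmonic, h=-19: θ=330.4° here. β=103.6, B=133.2. -19/2·(1 − cos(π·0.7778)) = -16.7774 → s = 12.2226

12.2226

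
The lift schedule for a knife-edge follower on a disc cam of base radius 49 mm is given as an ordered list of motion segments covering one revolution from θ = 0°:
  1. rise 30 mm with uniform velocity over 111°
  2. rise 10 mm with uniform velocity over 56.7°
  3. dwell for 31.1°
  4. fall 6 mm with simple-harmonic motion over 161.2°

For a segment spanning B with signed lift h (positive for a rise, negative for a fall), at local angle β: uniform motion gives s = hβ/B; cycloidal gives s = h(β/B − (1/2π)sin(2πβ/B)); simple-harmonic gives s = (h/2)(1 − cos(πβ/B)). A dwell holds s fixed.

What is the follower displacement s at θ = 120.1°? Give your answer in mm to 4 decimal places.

seg 1 [0°–111°] uniform, h=30: full span → s += 30 → s = 30.0000
seg 2 [111°–167.7°] uniform, h=10: θ=120.1° here. β=9.1, B=56.7. 10·9.1/56.7 = 1.6049 → s = 31.6049

31.6049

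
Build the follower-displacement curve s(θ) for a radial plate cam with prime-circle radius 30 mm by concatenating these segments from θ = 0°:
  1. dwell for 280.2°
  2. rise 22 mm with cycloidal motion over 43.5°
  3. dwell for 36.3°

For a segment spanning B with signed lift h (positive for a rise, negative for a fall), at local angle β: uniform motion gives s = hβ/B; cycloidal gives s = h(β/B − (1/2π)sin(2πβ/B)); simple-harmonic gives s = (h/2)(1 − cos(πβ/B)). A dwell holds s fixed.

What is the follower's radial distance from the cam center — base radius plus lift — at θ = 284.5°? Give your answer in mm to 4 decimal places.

seg 1 [0°–280.2°] dwell: s stays 0.0000
seg 2 [280.2°–323.7°] cycloidal, h=22: θ=284.5° here. β=4.3, B=43.5. 22·(0.0989 − sin(2π·0.0989)/(2π)) = 0.1371 → s = 0.1371
radial distance = base radius + s = 30 + 0.1371 = 30.1371

30.1371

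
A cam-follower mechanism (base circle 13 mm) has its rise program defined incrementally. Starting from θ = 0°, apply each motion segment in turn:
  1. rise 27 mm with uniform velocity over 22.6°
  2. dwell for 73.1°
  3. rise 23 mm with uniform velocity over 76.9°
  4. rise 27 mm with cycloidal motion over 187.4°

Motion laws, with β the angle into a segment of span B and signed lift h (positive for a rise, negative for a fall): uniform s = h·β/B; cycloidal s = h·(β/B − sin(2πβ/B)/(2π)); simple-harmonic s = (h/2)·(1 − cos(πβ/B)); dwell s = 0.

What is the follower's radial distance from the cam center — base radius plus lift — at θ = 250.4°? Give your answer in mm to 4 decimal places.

seg 1 [0°–22.6°] uniform, h=27: full span → s += 27 → s = 27.0000
seg 2 [22.6°–95.7°] dwell: s stays 27.0000
seg 3 [95.7°–172.6°] uniform, h=23: full span → s += 23 → s = 50.0000
seg 4 [172.6°–360°] cycloidal, h=27: θ=250.4° here. β=77.8, B=187.4. 27·(0.4152 − sin(2π·0.4152)/(2π)) = 9.0253 → s = 59.0253
radial distance = base radius + s = 13 + 59.0253 = 72.0253

72.0253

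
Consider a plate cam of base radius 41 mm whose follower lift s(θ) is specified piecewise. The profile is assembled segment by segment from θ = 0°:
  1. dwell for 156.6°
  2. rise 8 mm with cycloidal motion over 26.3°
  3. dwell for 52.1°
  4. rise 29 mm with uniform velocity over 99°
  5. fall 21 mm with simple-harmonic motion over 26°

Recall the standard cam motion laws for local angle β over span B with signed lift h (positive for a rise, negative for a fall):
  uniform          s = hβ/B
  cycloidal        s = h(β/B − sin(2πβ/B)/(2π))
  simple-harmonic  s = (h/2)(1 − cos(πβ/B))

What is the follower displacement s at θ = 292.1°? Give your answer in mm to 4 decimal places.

seg 1 [0°–156.6°] dwell: s stays 0.0000
seg 2 [156.6°–182.9°] cycloidal, h=8: full span → s += 8 → s = 8.0000
seg 3 [182.9°–235°] dwell: s stays 8.0000
seg 4 [235°–334°] uniform, h=29: θ=292.1° here. β=57.1, B=99. 29·57.1/99 = 16.7263 → s = 24.7263

24.7263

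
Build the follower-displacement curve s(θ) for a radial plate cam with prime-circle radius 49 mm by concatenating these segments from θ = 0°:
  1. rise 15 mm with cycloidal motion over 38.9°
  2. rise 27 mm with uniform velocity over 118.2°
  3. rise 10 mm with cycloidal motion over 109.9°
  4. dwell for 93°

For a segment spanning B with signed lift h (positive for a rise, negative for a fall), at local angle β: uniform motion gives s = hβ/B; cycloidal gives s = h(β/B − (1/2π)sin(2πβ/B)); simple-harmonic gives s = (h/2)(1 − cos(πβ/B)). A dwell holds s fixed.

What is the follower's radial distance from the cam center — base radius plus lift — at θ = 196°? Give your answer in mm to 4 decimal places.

seg 1 [0°–38.9°] cycloidal, h=15: full span → s += 15 → s = 15.0000
seg 2 [38.9°–157.1°] uniform, h=27: full span → s += 27 → s = 42.0000
seg 3 [157.1°–267°] cycloidal, h=10: θ=196° here. β=38.9, B=109.9. 10·(0.3540 − sin(2π·0.3540)/(2π)) = 2.2757 → s = 44.2757
radial distance = base radius + s = 49 + 44.2757 = 93.2757

93.2757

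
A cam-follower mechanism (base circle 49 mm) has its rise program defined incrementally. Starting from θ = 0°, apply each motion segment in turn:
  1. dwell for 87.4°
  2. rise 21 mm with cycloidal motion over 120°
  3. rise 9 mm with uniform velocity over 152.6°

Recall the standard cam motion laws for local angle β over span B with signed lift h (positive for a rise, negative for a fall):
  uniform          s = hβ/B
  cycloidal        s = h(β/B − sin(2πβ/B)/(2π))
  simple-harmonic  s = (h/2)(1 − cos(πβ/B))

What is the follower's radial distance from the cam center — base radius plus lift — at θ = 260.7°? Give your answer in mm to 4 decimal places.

seg 1 [0°–87.4°] dwell: s stays 0.0000
seg 2 [87.4°–207.4°] cycloidal, h=21: full span → s += 21 → s = 21.0000
seg 3 [207.4°–360°] uniform, h=9: θ=260.7° here. β=53.3, B=152.6. 9·53.3/152.6 = 3.1435 → s = 24.1435
radial distance = base radius + s = 49 + 24.1435 = 73.1435

73.1435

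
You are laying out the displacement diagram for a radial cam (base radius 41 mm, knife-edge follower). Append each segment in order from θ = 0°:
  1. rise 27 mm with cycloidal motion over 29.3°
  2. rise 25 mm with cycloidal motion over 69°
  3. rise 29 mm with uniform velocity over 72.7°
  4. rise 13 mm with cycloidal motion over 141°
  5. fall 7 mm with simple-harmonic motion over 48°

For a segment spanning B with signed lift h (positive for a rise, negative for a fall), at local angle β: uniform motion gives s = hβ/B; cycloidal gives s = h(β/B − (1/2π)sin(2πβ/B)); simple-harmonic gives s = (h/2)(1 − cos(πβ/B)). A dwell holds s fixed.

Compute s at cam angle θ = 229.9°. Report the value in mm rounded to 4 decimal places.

seg 1 [0°–29.3°] cycloidal, h=27: full span → s += 27 → s = 27.0000
seg 2 [29.3°–98.3°] cycloidal, h=25: full span → s += 25 → s = 52.0000
seg 3 [98.3°–171°] uniform, h=29: full span → s += 29 → s = 81.0000
seg 4 [171°–312°] cycloidal, h=13: θ=229.9° here. β=58.9, B=141. 13·(0.4177 − sin(2π·0.4177)/(2π)) = 4.4080 → s = 85.4080

85.4080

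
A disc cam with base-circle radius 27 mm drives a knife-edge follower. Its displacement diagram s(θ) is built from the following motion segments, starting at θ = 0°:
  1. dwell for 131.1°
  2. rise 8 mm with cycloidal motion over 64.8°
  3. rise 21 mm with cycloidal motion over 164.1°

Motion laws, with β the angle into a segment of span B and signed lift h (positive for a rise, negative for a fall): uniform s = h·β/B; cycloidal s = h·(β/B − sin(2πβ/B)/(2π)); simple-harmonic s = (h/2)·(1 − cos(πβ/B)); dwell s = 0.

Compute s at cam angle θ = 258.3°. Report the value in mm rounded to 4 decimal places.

seg 1 [0°–131.1°] dwell: s stays 0.0000
seg 2 [131.1°–195.9°] cycloidal, h=8: full span → s += 8 → s = 8.0000
seg 3 [195.9°–360°] cycloidal, h=21: θ=258.3° here. β=62.4, B=164.1. 21·(0.3803 − sin(2π·0.3803)/(2π)) = 5.7014 → s = 13.7014

13.7014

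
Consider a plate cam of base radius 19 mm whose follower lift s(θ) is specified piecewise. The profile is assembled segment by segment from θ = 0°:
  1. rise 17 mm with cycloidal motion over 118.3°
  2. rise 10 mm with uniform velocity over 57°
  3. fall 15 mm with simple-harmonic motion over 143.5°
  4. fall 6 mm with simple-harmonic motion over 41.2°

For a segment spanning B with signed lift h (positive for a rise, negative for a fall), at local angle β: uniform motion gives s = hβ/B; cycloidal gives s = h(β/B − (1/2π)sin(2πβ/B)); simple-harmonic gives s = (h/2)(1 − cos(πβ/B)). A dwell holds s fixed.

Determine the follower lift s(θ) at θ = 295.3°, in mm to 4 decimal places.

seg 1 [0°–118.3°] cycloidal, h=17: full span → s += 17 → s = 17.0000
seg 2 [118.3°–175.3°] uniform, h=10: full span → s += 10 → s = 27.0000
seg 3 [175.3°–318.8°] simple-harmonic, h=-15: θ=295.3° here. β=120, B=143.5. -15/2·(1 − cos(π·0.8362)) = -14.0291 → s = 12.9709

12.9709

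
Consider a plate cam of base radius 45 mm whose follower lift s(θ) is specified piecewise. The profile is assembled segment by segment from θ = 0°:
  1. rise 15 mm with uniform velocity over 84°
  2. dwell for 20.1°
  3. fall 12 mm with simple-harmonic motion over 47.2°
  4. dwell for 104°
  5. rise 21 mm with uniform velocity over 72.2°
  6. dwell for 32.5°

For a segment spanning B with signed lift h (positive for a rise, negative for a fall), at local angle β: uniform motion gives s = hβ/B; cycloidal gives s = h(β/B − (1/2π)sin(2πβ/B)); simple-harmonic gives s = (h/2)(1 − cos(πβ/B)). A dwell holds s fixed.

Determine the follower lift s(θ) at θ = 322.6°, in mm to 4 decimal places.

seg 1 [0°–84°] uniform, h=15: full span → s += 15 → s = 15.0000
seg 2 [84°–104.1°] dwell: s stays 15.0000
seg 3 [104.1°–151.3°] simple-harmonic, h=-12: full span → s += -12 → s = 3.0000
seg 4 [151.3°–255.3°] dwell: s stays 3.0000
seg 5 [255.3°–327.5°] uniform, h=21: θ=322.6° here. β=67.3, B=72.2. 21·67.3/72.2 = 19.5748 → s = 22.5748

22.5748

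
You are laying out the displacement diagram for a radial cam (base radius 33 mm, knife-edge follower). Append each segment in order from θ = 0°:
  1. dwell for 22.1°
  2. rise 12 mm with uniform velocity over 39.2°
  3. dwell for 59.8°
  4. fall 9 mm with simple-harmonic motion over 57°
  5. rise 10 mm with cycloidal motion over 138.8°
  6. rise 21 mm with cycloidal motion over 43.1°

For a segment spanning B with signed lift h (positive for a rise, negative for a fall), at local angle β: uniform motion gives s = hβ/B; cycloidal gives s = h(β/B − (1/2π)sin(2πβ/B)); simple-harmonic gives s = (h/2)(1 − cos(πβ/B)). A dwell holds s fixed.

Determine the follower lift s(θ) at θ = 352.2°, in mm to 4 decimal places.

seg 1 [0°–22.1°] dwell: s stays 0.0000
seg 2 [22.1°–61.3°] uniform, h=12: full span → s += 12 → s = 12.0000
seg 3 [61.3°–121.1°] dwell: s stays 12.0000
seg 4 [121.1°–178.1°] simple-harmonic, h=-9: full span → s += -9 → s = 3.0000
seg 5 [178.1°–316.9°] cycloidal, h=10: full span → s += 10 → s = 13.0000
seg 6 [316.9°–360°] cycloidal, h=21: θ=352.2° here. β=35.3, B=43.1. 21·(0.8190 − sin(2π·0.8190)/(2π)) = 20.2324 → s = 33.2324

33.2324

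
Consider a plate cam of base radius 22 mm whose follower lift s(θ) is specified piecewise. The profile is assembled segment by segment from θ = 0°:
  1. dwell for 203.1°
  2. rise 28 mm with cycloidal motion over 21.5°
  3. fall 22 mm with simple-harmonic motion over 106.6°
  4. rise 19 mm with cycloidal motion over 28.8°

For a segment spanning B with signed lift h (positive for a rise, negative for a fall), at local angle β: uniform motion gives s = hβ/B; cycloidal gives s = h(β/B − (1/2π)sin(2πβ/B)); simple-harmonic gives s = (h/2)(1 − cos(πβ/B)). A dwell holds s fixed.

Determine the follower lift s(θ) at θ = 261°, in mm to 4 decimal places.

seg 1 [0°–203.1°] dwell: s stays 0.0000
seg 2 [203.1°–224.6°] cycloidal, h=28: full span → s += 28 → s = 28.0000
seg 3 [224.6°–331.2°] simple-harmonic, h=-22: θ=261° here. β=36.4, B=106.6. -22/2·(1 − cos(π·0.3415)) = -5.7451 → s = 22.2549

22.2549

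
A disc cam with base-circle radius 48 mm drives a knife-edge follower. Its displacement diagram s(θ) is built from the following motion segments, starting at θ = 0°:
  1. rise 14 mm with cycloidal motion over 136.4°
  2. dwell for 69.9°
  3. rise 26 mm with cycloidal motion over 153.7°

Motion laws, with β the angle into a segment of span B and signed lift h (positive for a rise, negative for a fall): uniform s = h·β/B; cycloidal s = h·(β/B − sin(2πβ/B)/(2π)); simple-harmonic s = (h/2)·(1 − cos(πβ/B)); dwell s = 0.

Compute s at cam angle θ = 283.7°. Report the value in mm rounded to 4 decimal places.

seg 1 [0°–136.4°] cycloidal, h=14: full span → s += 14 → s = 14.0000
seg 2 [136.4°–206.3°] dwell: s stays 14.0000
seg 3 [206.3°–360°] cycloidal, h=26: θ=283.7° here. β=77.4, B=153.7. 26·(0.5036 − sin(2π·0.5036)/(2π)) = 13.1861 → s = 27.1861

27.1861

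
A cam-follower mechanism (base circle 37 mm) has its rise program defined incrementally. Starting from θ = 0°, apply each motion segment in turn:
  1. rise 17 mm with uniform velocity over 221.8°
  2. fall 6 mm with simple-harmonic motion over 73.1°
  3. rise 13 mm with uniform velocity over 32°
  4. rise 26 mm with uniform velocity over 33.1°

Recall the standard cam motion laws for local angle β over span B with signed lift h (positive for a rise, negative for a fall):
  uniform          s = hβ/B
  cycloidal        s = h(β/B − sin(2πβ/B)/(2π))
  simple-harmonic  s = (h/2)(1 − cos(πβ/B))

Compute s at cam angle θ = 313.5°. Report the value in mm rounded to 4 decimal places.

seg 1 [0°–221.8°] uniform, h=17: full span → s += 17 → s = 17.0000
seg 2 [221.8°–294.9°] simple-harmonic, h=-6: full span → s += -6 → s = 11.0000
seg 3 [294.9°–326.9°] uniform, h=13: θ=313.5° here. β=18.6, B=32. 13·18.6/32 = 7.5563 → s = 18.5563

18.5563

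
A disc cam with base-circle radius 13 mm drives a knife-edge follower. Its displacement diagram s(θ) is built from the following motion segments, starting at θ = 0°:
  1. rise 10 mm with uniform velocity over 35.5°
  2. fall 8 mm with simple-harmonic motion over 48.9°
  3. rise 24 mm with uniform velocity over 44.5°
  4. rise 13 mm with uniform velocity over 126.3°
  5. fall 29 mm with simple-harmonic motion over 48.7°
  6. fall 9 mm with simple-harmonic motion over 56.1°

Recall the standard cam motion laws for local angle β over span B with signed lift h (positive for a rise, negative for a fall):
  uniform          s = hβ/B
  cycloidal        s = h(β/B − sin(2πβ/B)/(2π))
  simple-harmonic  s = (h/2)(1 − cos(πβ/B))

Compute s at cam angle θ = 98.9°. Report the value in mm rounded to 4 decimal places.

seg 1 [0°–35.5°] uniform, h=10: full span → s += 10 → s = 10.0000
seg 2 [35.5°–84.4°] simple-harmonic, h=-8: full span → s += -8 → s = 2.0000
seg 3 [84.4°–128.9°] uniform, h=24: θ=98.9° here. β=14.5, B=44.5. 24·14.5/44.5 = 7.8202 → s = 9.8202

9.8202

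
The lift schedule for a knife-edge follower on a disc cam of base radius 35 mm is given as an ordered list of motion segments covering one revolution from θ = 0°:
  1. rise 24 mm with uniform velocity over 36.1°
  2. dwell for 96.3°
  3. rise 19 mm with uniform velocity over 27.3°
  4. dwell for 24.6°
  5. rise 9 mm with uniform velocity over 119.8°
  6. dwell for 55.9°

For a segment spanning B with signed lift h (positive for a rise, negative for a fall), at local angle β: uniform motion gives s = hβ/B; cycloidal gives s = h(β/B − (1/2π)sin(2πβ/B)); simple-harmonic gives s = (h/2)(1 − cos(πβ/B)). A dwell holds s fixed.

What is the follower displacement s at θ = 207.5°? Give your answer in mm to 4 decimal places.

seg 1 [0°–36.1°] uniform, h=24: full span → s += 24 → s = 24.0000
seg 2 [36.1°–132.4°] dwell: s stays 24.0000
seg 3 [132.4°–159.7°] uniform, h=19: full span → s += 19 → s = 43.0000
seg 4 [159.7°–184.3°] dwell: s stays 43.0000
seg 5 [184.3°–304.1°] uniform, h=9: θ=207.5° here. β=23.2, B=119.8. 9·23.2/119.8 = 1.7429 → s = 44.7429

44.7429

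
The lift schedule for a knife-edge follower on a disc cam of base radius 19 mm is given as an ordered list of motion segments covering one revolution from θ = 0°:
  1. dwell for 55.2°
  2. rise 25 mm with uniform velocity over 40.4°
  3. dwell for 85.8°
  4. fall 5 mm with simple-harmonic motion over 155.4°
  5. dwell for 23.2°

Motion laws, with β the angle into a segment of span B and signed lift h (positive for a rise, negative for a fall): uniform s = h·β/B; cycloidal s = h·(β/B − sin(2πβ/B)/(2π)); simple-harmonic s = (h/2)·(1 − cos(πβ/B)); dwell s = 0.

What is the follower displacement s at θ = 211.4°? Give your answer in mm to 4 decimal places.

seg 1 [0°–55.2°] dwell: s stays 0.0000
seg 2 [55.2°–95.6°] uniform, h=25: full span → s += 25 → s = 25.0000
seg 3 [95.6°–181.4°] dwell: s stays 25.0000
seg 4 [181.4°–336.8°] simple-harmonic, h=-5: θ=211.4° here. β=30, B=155.4. -5/2·(1 − cos(π·0.1931)) = -0.4459 → s = 24.5541

24.5541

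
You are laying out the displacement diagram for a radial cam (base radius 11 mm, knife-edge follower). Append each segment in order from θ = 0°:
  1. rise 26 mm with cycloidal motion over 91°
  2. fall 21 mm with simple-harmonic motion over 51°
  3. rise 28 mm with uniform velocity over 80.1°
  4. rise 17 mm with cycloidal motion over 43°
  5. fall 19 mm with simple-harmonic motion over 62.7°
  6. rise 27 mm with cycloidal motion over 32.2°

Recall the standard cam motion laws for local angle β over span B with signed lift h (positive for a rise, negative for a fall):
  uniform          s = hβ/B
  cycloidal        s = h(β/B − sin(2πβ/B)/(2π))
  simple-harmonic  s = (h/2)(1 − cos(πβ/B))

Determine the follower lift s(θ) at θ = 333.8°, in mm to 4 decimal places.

seg 1 [0°–91°] cycloidal, h=26: full span → s += 26 → s = 26.0000
seg 2 [91°–142°] simple-harmonic, h=-21: full span → s += -21 → s = 5.0000
seg 3 [142°–222.1°] uniform, h=28: full span → s += 28 → s = 33.0000
seg 4 [222.1°–265.1°] cycloidal, h=17: full span → s += 17 → s = 50.0000
seg 5 [265.1°–327.8°] simple-harmonic, h=-19: full span → s += -19 → s = 31.0000
seg 6 [327.8°–360°] cycloidal, h=27: θ=333.8° here. β=6, B=32.2. 27·(0.1863 − sin(2π·0.1863)/(2π)) = 1.0731 → s = 32.0731

32.0731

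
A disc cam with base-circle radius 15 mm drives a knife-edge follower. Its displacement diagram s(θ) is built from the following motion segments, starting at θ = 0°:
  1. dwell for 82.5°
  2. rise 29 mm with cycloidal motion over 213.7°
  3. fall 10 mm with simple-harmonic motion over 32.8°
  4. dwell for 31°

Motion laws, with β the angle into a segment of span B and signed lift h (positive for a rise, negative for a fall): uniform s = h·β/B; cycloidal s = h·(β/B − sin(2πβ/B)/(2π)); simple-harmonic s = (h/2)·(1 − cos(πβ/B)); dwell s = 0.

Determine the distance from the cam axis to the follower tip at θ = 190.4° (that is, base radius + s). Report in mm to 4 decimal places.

seg 1 [0°–82.5°] dwell: s stays 0.0000
seg 2 [82.5°–296.2°] cycloidal, h=29: θ=190.4° here. β=107.9, B=213.7. 29·(0.5049 − sin(2π·0.5049)/(2π)) = 14.7850 → s = 14.7850
radial distance = base radius + s = 15 + 14.7850 = 29.7850

29.7850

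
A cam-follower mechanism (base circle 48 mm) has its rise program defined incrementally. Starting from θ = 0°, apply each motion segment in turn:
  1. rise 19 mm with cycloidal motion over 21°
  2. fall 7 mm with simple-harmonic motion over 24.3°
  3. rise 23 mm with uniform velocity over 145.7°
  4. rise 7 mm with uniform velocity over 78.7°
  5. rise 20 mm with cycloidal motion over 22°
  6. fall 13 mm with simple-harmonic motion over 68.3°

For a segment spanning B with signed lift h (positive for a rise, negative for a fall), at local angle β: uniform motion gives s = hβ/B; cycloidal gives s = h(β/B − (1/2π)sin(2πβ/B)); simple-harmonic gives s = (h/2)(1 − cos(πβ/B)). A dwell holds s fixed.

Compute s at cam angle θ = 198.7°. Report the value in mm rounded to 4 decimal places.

seg 1 [0°–21°] cycloidal, h=19: full span → s += 19 → s = 19.0000
seg 2 [21°–45.3°] simple-harmonic, h=-7: full span → s += -7 → s = 12.0000
seg 3 [45.3°–191°] uniform, h=23: full span → s += 23 → s = 35.0000
seg 4 [191°–269.7°] uniform, h=7: θ=198.7° here. β=7.7, B=78.7. 7·7.7/78.7 = 0.6849 → s = 35.6849

35.6849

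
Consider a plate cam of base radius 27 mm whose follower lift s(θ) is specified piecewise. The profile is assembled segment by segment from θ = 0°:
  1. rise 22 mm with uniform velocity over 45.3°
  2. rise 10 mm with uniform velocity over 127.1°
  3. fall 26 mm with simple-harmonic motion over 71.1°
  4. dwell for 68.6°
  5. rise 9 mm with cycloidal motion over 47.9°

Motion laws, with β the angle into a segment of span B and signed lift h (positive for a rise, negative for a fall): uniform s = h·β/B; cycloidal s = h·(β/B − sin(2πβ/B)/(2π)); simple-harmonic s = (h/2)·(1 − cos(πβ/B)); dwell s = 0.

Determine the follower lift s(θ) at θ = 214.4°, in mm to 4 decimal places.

seg 1 [0°–45.3°] uniform, h=22: full span → s += 22 → s = 22.0000
seg 2 [45.3°–172.4°] uniform, h=10: full span → s += 10 → s = 32.0000
seg 3 [172.4°–243.5°] simple-harmonic, h=-26: θ=214.4° here. β=42, B=71.1. -26/2·(1 − cos(π·0.5907)) = -16.6550 → s = 15.3450

15.3450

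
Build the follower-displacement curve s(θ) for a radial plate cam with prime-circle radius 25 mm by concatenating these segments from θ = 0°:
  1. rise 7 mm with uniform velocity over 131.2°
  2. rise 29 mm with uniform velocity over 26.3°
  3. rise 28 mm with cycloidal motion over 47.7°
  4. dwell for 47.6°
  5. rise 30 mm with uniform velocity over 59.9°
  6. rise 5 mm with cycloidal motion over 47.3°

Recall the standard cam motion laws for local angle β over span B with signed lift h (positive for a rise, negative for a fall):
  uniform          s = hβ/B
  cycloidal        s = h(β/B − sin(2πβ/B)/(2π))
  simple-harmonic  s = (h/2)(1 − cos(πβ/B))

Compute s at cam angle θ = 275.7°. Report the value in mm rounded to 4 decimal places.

seg 1 [0°–131.2°] uniform, h=7: full span → s += 7 → s = 7.0000
seg 2 [131.2°–157.5°] uniform, h=29: full span → s += 29 → s = 36.0000
seg 3 [157.5°–205.2°] cycloidal, h=28: full span → s += 28 → s = 64.0000
seg 4 [205.2°–252.8°] dwell: s stays 64.0000
seg 5 [252.8°–312.7°] uniform, h=30: θ=275.7° here. β=22.9, B=59.9. 30·22.9/59.9 = 11.4691 → s = 75.4691

75.4691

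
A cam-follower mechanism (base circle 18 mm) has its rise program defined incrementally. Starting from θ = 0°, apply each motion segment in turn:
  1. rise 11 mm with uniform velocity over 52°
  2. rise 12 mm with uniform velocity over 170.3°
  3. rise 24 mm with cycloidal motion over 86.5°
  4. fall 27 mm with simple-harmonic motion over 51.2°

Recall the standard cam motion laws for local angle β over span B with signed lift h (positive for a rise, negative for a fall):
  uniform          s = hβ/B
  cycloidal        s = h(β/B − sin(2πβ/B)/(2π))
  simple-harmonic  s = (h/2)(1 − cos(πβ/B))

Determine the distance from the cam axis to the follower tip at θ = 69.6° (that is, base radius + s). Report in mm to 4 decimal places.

seg 1 [0°–52°] uniform, h=11: full span → s += 11 → s = 11.0000
seg 2 [52°–222.3°] uniform, h=12: θ=69.6° here. β=17.6, B=170.3. 12·17.6/170.3 = 1.2402 → s = 12.2402
radial distance = base radius + s = 18 + 12.2402 = 30.2402

30.2402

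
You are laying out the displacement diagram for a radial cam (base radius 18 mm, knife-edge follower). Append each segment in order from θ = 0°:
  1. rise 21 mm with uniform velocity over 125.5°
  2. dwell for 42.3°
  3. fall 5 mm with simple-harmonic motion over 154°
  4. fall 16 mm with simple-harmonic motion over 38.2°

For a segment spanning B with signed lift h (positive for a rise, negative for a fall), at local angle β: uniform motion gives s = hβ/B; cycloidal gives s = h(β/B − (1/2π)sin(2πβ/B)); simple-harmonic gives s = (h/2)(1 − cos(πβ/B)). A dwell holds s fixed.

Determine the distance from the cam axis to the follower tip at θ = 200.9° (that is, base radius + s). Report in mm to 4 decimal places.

seg 1 [0°–125.5°] uniform, h=21: full span → s += 21 → s = 21.0000
seg 2 [125.5°–167.8°] dwell: s stays 21.0000
seg 3 [167.8°–321.8°] simple-harmonic, h=-5: θ=200.9° here. β=33.1, B=154. -5/2·(1 − cos(π·0.2149)) = -0.5486 → s = 20.4514
radial distance = base radius + s = 18 + 20.4514 = 38.4514

38.4514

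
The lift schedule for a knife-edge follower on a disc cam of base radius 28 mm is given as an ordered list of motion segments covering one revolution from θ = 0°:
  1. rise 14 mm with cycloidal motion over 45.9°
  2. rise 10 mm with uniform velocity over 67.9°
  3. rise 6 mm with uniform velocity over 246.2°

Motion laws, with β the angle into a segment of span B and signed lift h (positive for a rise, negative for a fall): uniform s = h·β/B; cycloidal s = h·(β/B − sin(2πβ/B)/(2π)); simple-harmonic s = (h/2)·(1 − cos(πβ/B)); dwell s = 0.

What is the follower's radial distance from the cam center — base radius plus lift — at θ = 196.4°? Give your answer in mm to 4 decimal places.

seg 1 [0°–45.9°] cycloidal, h=14: full span → s += 14 → s = 14.0000
seg 2 [45.9°–113.8°] uniform, h=10: full span → s += 10 → s = 24.0000
seg 3 [113.8°–360°] uniform, h=6: θ=196.4° here. β=82.6, B=246.2. 6·82.6/246.2 = 2.0130 → s = 26.0130
radial distance = base radius + s = 28 + 26.0130 = 54.0130

54.0130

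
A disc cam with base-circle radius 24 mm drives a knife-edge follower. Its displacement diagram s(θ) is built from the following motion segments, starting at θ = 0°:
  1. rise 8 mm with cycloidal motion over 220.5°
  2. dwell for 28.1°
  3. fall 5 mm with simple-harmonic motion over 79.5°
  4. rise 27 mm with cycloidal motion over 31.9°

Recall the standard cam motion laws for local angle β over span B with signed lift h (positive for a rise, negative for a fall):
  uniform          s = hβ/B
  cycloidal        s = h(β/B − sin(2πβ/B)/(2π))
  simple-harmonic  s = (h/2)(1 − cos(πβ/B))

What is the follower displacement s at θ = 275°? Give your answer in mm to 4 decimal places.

seg 1 [0°–220.5°] cycloidal, h=8: full span → s += 8 → s = 8.0000
seg 2 [220.5°–248.6°] dwell: s stays 8.0000
seg 3 [248.6°–328.1°] simple-harmonic, h=-5: θ=275° here. β=26.4, B=79.5. -5/2·(1 − cos(π·0.3321)) = -1.2415 → s = 6.7585

6.7585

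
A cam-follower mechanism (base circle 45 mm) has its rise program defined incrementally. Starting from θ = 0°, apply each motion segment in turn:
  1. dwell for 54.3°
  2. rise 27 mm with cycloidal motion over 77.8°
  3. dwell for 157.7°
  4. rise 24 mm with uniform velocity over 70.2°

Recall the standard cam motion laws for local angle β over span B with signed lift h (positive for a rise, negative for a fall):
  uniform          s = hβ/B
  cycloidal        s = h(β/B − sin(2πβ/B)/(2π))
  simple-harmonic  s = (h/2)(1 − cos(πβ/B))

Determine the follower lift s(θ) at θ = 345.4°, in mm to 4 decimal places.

seg 1 [0°–54.3°] dwell: s stays 0.0000
seg 2 [54.3°–132.1°] cycloidal, h=27: full span → s += 27 → s = 27.0000
seg 3 [132.1°–289.8°] dwell: s stays 27.0000
seg 4 [289.8°–360°] uniform, h=24: θ=345.4° here. β=55.6, B=70.2. 24·55.6/70.2 = 19.0085 → s = 46.0085

46.0085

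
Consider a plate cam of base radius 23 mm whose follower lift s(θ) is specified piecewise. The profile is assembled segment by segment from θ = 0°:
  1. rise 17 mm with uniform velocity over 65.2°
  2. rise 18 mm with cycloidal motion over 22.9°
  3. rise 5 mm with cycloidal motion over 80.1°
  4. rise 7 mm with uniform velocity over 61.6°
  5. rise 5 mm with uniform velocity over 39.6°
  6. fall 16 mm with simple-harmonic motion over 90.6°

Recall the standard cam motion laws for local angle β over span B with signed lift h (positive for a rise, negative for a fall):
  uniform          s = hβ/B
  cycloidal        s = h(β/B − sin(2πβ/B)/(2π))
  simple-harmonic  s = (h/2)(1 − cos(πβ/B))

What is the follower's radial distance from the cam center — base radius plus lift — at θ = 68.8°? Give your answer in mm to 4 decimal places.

seg 1 [0°–65.2°] uniform, h=17: full span → s += 17 → s = 17.0000
seg 2 [65.2°–88.1°] cycloidal, h=18: θ=68.8° here. β=3.6, B=22.9. 18·(0.1572 − sin(2π·0.1572)/(2π)) = 0.4382 → s = 17.4382
radial distance = base radius + s = 23 + 17.4382 = 40.4382

40.4382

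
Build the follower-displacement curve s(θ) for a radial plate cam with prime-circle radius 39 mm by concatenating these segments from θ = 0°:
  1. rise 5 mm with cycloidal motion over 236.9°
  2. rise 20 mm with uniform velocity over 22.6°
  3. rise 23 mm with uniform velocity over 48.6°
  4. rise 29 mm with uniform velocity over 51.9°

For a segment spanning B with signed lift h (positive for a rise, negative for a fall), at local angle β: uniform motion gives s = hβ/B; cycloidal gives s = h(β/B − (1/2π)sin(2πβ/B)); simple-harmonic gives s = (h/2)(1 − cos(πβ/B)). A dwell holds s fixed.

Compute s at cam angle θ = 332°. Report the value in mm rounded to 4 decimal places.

seg 1 [0°–236.9°] cycloidal, h=5: full span → s += 5 → s = 5.0000
seg 2 [236.9°–259.5°] uniform, h=20: full span → s += 20 → s = 25.0000
seg 3 [259.5°–308.1°] uniform, h=23: full span → s += 23 → s = 48.0000
seg 4 [308.1°–360°] uniform, h=29: θ=332° here. β=23.9, B=51.9. 29·23.9/51.9 = 13.3545 → s = 61.3545

61.3545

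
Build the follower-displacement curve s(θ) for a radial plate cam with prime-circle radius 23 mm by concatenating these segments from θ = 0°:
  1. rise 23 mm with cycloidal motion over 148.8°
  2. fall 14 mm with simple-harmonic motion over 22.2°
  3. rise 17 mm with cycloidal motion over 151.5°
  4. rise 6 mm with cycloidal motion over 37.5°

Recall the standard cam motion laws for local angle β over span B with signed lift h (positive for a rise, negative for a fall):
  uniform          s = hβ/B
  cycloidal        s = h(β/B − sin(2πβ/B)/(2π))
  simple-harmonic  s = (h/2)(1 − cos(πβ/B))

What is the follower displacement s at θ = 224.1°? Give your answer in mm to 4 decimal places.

seg 1 [0°–148.8°] cycloidal, h=23: full span → s += 23 → s = 23.0000
seg 2 [148.8°–171°] simple-harmonic, h=-14: full span → s += -14 → s = 9.0000
seg 3 [171°–322.5°] cycloidal, h=17: θ=224.1° here. β=53.1, B=151.5. 17·(0.3505 − sin(2π·0.3505)/(2π)) = 3.7745 → s = 12.7745

12.7745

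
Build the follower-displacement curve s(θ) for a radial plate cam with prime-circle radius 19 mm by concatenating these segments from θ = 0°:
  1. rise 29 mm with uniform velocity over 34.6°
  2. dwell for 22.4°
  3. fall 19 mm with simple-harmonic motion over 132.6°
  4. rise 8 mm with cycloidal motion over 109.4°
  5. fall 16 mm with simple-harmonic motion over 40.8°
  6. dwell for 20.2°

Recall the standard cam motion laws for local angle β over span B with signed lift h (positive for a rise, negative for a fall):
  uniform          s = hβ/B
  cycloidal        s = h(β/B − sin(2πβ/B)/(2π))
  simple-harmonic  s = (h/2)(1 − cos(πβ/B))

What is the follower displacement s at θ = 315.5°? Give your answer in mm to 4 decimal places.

seg 1 [0°–34.6°] uniform, h=29: full span → s += 29 → s = 29.0000
seg 2 [34.6°–57°] dwell: s stays 29.0000
seg 3 [57°–189.6°] simple-harmonic, h=-19: full span → s += -19 → s = 10.0000
seg 4 [189.6°–299°] cycloidal, h=8: full span → s += 8 → s = 18.0000
seg 5 [299°–339.8°] simple-harmonic, h=-16: θ=315.5° here. β=16.5, B=40.8. -16/2·(1 − cos(π·0.4044)) = -5.6336 → s = 12.3664

12.3664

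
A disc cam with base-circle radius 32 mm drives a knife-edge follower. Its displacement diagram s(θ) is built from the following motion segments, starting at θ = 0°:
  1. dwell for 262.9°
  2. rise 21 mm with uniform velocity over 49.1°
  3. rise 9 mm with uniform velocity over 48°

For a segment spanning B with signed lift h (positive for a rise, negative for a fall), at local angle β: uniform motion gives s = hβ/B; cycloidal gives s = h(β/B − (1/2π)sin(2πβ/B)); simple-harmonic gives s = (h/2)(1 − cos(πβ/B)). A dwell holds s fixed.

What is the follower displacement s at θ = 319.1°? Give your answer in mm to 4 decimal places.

seg 1 [0°–262.9°] dwell: s stays 0.0000
seg 2 [262.9°–312°] uniform, h=21: full span → s += 21 → s = 21.0000
seg 3 [312°–360°] uniform, h=9: θ=319.1° here. β=7.1, B=48. 9·7.1/48 = 1.3313 → s = 22.3313

22.3313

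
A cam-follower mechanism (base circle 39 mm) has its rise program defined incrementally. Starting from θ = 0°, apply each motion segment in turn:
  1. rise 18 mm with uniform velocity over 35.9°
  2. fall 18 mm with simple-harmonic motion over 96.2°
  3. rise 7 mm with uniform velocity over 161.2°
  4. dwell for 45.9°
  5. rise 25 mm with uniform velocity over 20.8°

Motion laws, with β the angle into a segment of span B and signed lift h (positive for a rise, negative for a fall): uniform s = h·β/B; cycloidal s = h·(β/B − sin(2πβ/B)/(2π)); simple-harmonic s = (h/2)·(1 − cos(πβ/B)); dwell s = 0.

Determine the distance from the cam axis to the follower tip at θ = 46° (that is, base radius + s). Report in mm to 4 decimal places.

seg 1 [0°–35.9°] uniform, h=18: full span → s += 18 → s = 18.0000
seg 2 [35.9°–132.1°] simple-harmonic, h=-18: θ=46° here. β=10.1, B=96.2. -18/2·(1 − cos(π·0.1050)) = -0.4851 → s = 17.5149
radial distance = base radius + s = 39 + 17.5149 = 56.5149

56.5149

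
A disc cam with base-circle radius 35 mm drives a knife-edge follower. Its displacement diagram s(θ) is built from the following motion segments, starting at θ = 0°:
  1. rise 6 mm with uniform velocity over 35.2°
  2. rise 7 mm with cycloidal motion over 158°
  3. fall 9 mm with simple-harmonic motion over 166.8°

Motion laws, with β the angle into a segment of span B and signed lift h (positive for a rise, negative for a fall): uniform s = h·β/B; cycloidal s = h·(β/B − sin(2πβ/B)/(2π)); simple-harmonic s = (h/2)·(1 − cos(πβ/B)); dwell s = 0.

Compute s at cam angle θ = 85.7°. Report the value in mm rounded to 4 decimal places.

seg 1 [0°–35.2°] uniform, h=6: full span → s += 6 → s = 6.0000
seg 2 [35.2°–193.2°] cycloidal, h=7: θ=85.7° here. β=50.5, B=158. 7·(0.3196 − sin(2π·0.3196)/(2π)) = 1.2282 → s = 7.2282

7.2282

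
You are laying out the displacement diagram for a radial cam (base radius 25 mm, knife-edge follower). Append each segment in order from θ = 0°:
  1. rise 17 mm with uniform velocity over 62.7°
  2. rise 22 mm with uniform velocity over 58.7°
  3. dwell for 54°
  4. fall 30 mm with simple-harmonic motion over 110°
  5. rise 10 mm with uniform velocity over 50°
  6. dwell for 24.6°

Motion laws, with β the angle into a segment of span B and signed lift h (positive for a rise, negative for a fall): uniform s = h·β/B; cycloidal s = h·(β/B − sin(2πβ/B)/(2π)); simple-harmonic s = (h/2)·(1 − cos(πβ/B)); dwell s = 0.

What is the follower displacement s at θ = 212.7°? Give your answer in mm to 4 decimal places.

seg 1 [0°–62.7°] uniform, h=17: full span → s += 17 → s = 17.0000
seg 2 [62.7°–121.4°] uniform, h=22: full span → s += 22 → s = 39.0000
seg 3 [121.4°–175.4°] dwell: s stays 39.0000
seg 4 [175.4°–285.4°] simple-harmonic, h=-30: θ=212.7° here. β=37.3, B=110. -30/2·(1 − cos(π·0.3391)) = -7.7362 → s = 31.2638

31.2638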